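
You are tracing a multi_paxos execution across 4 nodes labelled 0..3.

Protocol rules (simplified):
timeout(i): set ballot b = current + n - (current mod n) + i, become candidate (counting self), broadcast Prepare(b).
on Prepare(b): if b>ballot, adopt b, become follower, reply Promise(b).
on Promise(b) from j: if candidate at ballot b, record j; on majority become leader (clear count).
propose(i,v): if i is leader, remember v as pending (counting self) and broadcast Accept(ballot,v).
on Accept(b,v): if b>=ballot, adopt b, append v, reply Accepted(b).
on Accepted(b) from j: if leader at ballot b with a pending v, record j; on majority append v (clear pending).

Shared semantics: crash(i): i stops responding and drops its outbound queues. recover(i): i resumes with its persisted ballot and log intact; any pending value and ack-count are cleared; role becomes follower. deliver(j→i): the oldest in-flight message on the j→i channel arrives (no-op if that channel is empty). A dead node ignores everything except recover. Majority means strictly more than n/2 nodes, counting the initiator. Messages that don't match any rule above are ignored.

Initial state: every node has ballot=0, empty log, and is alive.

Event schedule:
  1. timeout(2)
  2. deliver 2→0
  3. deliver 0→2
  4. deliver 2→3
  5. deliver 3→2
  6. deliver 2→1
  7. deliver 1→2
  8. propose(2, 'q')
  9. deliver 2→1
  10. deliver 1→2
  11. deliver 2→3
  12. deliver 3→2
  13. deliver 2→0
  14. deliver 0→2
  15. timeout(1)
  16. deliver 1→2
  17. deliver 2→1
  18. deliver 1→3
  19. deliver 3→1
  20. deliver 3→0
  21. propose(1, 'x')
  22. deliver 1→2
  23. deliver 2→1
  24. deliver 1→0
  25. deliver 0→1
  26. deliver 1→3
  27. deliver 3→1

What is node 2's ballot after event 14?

6

step 1 timeout(2): 2={cand,b=6,log=-}
step 2 deliver 2→0: 0={foll,b=6,log=-}
step 3 deliver 0→2: —
step 4 deliver 2→3: 3={foll,b=6,log=-}
step 5 deliver 3→2: 2={lead,b=6,log=-}
step 6 deliver 2→1: 1={foll,b=6,log=-}
step 7 deliver 1→2: —
step 8 propose(2,'q'): —
step 9 deliver 2→1: 1={foll,b=6,log=q}
step 10 deliver 1→2: —
step 11 deliver 2→3: 3={foll,b=6,log=q}
step 12 deliver 3→2: 2={lead,b=6,log=q}
step 13 deliver 2→0: 0={foll,b=6,log=q}
step 14 deliver 0→2: —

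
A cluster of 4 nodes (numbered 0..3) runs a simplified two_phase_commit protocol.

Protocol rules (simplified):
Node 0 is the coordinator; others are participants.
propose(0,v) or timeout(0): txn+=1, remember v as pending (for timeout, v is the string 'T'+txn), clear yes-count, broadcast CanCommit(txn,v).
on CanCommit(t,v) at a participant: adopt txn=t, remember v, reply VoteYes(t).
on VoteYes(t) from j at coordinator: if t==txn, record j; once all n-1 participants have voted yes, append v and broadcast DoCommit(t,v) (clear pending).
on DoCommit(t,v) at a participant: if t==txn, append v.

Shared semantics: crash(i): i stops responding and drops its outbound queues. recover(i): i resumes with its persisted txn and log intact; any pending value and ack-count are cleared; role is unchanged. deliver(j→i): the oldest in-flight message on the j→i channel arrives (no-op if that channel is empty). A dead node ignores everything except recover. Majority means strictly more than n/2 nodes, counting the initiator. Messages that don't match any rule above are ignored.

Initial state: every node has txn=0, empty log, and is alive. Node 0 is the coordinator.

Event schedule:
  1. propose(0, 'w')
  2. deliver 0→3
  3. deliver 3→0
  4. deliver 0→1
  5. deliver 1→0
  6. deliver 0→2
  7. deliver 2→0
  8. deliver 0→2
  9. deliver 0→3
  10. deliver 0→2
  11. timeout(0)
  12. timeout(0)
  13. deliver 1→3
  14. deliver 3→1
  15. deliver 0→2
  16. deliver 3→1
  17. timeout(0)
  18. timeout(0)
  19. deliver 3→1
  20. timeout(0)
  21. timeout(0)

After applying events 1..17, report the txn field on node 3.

1

after 1 — propose(0,'w'): n0:coor/t1/[-]
after 2 — deliver 0→3: n3:part/t1/[-]
after 3 — deliver 3→0: ·
after 4 — deliver 0→1: n1:part/t1/[-]
after 5 — deliver 1→0: ·
after 6 — deliver 0→2: n2:part/t1/[-]
after 7 — deliver 2→0: n0:coor/t1/[w]
after 8 — deliver 0→2: n2:part/t1/[w]
after 9 — deliver 0→3: n3:part/t1/[w]
after 10 — deliver 0→2: ·
after 11 — timeout(0): n0:coor/t2/[w]
after 12 — timeout(0): n0:coor/t3/[w]
after 13 — deliver 1→3: ·
after 14 — deliver 3→1: ·
after 15 — deliver 0→2: n2:part/t2/[w]
after 16 — deliver 3→1: ·
after 17 — timeout(0): n0:coor/t4/[w]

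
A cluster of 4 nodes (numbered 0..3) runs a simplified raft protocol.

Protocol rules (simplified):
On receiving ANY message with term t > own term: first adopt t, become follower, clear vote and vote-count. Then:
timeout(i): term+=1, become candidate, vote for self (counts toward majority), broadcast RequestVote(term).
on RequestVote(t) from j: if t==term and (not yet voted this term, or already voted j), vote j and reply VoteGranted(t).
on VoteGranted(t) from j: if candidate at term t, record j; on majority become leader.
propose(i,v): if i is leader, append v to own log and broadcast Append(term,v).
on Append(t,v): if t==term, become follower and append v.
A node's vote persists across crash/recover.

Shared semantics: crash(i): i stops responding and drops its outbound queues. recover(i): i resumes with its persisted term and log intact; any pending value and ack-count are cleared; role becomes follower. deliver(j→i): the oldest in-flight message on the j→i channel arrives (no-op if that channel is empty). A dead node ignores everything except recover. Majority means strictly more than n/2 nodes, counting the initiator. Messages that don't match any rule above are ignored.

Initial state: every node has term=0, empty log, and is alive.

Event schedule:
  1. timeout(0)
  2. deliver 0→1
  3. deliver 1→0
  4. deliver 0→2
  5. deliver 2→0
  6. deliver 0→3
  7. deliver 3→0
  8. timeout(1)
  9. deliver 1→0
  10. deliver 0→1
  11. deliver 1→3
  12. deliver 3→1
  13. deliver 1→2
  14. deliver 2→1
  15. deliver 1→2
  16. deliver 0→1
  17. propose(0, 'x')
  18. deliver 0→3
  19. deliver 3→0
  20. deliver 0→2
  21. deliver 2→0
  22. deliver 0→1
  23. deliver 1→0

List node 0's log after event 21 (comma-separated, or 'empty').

after 1 — timeout(0): n0:cand/t1/[-]
after 2 — deliver 0→1: n1:foll/t1/[-]
after 3 — deliver 1→0: ·
after 4 — deliver 0→2: n2:foll/t1/[-]
after 5 — deliver 2→0: n0:lead/t1/[-]
after 6 — deliver 0→3: n3:foll/t1/[-]
after 7 — deliver 3→0: ·
after 8 — timeout(1): n1:cand/t2/[-]
after 9 — deliver 1→0: n0:foll/t2/[-]
after 10 — deliver 0→1: ·
after 11 — deliver 1→3: n3:foll/t2/[-]
after 12 — deliver 3→1: n1:lead/t2/[-]
after 13 — deliver 1→2: n2:foll/t2/[-]
after 14 — deliver 2→1: ·
after 15 — deliver 1→2: ·
after 16 — deliver 0→1: ·
after 17 — propose(0,'x'): ·
after 18 — deliver 0→3: ·
after 19 — deliver 3→0: ·
after 20 — deliver 0→2: ·
after 21 — deliver 2→0: ·

empty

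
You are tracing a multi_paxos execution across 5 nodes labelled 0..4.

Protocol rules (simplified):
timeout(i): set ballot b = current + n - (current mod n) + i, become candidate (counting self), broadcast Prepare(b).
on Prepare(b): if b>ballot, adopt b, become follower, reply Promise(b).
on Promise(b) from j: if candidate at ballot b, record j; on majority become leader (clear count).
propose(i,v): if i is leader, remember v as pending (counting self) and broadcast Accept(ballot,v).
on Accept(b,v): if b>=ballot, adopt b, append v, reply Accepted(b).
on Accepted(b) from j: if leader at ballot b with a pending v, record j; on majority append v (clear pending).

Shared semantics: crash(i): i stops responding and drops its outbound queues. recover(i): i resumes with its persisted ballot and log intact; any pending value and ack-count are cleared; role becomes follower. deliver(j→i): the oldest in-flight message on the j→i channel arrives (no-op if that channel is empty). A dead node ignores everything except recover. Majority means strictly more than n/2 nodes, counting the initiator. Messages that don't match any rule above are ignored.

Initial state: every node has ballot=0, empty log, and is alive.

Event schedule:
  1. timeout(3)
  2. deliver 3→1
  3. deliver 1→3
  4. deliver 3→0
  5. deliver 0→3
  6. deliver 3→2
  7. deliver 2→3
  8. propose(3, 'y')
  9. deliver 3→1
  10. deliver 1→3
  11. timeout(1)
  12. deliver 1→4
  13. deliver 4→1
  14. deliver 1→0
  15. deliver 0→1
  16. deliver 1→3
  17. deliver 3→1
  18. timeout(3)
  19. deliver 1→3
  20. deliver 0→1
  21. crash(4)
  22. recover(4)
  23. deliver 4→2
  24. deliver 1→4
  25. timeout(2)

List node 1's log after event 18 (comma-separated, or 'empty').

y

after 1 — timeout(3): n3:cand/b8/[-]
after 2 — deliver 3→1: n1:foll/b8/[-]
after 3 — deliver 1→3: ·
after 4 — deliver 3→0: n0:foll/b8/[-]
after 5 — deliver 0→3: n3:lead/b8/[-]
after 6 — deliver 3→2: n2:foll/b8/[-]
after 7 — deliver 2→3: ·
after 8 — propose(3,'y'): ·
after 9 — deliver 3→1: n1:foll/b8/[y]
after 10 — deliver 1→3: ·
after 11 — timeout(1): n1:cand/b11/[y]
after 12 — deliver 1→4: n4:foll/b11/[-]
after 13 — deliver 4→1: ·
after 14 — deliver 1→0: n0:foll/b11/[-]
after 15 — deliver 0→1: n1:lead/b11/[y]
after 16 — deliver 1→3: n3:foll/b11/[-]
after 17 — deliver 3→1: ·
after 18 — timeout(3): n3:cand/b18/[-]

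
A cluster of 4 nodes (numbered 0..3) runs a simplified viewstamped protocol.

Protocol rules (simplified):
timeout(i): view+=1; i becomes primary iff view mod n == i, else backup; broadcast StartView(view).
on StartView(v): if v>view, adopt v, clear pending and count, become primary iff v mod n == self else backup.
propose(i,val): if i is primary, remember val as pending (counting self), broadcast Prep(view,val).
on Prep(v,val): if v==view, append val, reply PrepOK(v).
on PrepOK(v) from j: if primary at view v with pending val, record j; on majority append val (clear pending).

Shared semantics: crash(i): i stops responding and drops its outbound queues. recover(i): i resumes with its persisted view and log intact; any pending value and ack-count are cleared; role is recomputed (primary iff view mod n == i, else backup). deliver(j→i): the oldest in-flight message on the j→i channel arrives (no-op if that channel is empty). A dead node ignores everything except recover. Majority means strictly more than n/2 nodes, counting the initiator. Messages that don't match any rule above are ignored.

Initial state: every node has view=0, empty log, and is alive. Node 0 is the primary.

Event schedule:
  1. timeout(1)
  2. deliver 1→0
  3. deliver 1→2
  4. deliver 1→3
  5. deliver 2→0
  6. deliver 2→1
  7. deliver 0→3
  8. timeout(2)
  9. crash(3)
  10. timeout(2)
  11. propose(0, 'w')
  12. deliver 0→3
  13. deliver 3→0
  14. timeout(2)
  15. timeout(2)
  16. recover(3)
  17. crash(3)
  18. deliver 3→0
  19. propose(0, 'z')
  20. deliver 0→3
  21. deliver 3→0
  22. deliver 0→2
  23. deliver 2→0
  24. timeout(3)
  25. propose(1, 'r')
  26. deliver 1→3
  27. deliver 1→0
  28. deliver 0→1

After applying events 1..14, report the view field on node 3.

[1] timeout(1) → N1(prim v1 [-])
[2] deliver 1→0 → N0(back v1 [-])
[3] deliver 1→2 → N2(back v1 [-])
[4] deliver 1→3 → N3(back v1 [-])
[5] deliver 2→0 → ∅
[6] deliver 2→1 → ∅
[7] deliver 0→3 → ∅
[8] timeout(2) → N2(prim v2 [-])
[9] crash(3) → N3(✗back v1 [-])
[10] timeout(2) → N2(back v3 [-])
[11] propose(0,'w') → ∅
[12] deliver 0→3 → ∅
[13] deliver 3→0 → ∅
[14] timeout(2) → N2(back v4 [-])

1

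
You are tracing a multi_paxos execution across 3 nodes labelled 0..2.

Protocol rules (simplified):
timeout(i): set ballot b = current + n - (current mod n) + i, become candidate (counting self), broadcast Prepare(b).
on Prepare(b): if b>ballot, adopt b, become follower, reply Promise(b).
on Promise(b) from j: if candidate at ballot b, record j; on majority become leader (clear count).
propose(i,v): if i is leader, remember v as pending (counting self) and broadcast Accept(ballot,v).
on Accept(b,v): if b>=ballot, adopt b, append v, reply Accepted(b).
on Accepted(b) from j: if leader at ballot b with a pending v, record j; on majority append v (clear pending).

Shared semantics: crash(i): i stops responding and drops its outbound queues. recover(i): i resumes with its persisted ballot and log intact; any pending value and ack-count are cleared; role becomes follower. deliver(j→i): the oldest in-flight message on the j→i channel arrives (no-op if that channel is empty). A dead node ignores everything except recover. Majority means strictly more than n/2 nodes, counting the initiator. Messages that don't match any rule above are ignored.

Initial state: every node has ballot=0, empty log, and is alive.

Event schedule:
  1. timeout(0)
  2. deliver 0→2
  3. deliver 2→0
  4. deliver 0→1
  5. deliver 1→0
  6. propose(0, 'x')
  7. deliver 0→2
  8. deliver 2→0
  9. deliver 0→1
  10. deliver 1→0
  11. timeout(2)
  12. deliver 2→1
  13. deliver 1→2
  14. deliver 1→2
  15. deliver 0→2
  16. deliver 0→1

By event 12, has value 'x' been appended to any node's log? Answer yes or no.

yes

1. timeout(0):  <0:cand b3 ->
2. deliver 0→2:  <2:foll b3 ->
3. deliver 2→0:  <0:lead b3 ->
4. deliver 0→1:  <1:foll b3 ->
5. deliver 1→0:  nop
6. propose(0,'x'):  nop
7. deliver 0→2:  <2:foll b3 x>
8. deliver 2→0:  <0:lead b3 x>
9. deliver 0→1:  <1:foll b3 x>
10. deliver 1→0:  nop
11. timeout(2):  <2:cand b8 x>
12. deliver 2→1:  <1:foll b8 x>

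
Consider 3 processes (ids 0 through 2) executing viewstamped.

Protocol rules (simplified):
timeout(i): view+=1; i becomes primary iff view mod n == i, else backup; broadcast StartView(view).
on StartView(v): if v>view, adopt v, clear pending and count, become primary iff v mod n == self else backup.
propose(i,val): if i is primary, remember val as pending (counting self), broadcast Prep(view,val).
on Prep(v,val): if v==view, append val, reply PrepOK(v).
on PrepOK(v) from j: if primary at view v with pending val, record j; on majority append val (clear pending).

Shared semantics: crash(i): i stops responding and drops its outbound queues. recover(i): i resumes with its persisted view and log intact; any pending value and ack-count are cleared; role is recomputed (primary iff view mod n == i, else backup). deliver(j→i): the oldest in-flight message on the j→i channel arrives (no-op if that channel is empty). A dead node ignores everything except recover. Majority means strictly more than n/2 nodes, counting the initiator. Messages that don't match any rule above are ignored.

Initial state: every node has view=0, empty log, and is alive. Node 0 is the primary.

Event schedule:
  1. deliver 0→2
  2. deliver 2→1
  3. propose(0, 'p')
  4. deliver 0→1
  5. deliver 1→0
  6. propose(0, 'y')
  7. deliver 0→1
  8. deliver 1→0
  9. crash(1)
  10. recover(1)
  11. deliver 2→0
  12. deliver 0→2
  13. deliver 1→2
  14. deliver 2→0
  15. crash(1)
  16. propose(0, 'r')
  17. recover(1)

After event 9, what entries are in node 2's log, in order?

after 1 — deliver 0→2: ·
after 2 — deliver 2→1: ·
after 3 — propose(0,'p'): ·
after 4 — deliver 0→1: n1:back/v0/[p]
after 5 — deliver 1→0: n0:prim/v0/[p]
after 6 — propose(0,'y'): ·
after 7 — deliver 0→1: n1:back/v0/[p,y]
after 8 — deliver 1→0: n0:prim/v0/[p,y]
after 9 — crash(1): n1:✗back/v0/[p,y]

empty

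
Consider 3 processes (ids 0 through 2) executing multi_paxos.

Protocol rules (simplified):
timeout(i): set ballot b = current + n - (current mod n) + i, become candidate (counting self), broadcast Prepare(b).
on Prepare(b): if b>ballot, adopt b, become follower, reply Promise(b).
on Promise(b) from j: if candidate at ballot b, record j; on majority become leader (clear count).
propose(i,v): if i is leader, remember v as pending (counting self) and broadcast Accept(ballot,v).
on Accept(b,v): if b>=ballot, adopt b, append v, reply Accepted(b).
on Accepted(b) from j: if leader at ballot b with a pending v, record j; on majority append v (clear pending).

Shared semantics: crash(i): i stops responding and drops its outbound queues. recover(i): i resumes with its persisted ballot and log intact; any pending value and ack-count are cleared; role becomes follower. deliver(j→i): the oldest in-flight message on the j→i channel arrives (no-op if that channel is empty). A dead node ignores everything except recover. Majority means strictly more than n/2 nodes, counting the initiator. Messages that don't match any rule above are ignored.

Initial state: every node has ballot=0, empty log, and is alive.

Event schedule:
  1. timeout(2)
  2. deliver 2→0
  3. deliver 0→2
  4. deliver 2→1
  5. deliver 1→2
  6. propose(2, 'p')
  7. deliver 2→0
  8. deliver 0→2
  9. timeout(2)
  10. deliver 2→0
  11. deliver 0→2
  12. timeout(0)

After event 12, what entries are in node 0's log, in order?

[1] timeout(2) → N2(cand b5 [-])
[2] deliver 2→0 → N0(foll b5 [-])
[3] deliver 0→2 → N2(lead b5 [-])
[4] deliver 2→1 → N1(foll b5 [-])
[5] deliver 1→2 → ∅
[6] propose(2,'p') → ∅
[7] deliver 2→0 → N0(foll b5 [p])
[8] deliver 0→2 → N2(lead b5 [p])
[9] timeout(2) → N2(cand b8 [p])
[10] deliver 2→0 → N0(foll b8 [p])
[11] deliver 0→2 → N2(lead b8 [p])
[12] timeout(0) → N0(cand b9 [p])

p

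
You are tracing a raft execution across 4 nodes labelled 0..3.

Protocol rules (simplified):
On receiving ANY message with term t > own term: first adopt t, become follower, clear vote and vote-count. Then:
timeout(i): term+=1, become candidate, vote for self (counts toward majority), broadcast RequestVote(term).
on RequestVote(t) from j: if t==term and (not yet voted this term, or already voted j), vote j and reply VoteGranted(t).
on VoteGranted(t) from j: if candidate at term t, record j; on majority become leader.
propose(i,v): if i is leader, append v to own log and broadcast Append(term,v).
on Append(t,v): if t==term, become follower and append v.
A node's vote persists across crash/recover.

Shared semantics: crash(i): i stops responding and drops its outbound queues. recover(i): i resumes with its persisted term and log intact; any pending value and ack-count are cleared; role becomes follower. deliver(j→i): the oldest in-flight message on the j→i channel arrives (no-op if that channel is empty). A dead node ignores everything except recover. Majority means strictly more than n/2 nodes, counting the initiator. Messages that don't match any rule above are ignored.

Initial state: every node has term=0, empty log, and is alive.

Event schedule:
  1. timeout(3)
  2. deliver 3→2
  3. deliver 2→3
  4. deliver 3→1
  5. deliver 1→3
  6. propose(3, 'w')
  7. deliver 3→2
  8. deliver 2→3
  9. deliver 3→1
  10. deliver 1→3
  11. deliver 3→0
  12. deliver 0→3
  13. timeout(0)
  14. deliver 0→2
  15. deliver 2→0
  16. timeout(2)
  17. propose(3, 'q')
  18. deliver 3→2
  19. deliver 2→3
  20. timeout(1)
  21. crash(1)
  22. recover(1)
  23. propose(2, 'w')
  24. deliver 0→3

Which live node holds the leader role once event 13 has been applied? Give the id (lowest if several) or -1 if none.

3

after 1 — timeout(3): n3:cand/t1/[-]
after 2 — deliver 3→2: n2:foll/t1/[-]
after 3 — deliver 2→3: ·
after 4 — deliver 3→1: n1:foll/t1/[-]
after 5 — deliver 1→3: n3:lead/t1/[-]
after 6 — propose(3,'w'): n3:lead/t1/[w]
after 7 — deliver 3→2: n2:foll/t1/[w]
after 8 — deliver 2→3: ·
after 9 — deliver 3→1: n1:foll/t1/[w]
after 10 — deliver 1→3: ·
after 11 — deliver 3→0: n0:foll/t1/[-]
after 12 — deliver 0→3: ·
after 13 — timeout(0): n0:cand/t2/[-]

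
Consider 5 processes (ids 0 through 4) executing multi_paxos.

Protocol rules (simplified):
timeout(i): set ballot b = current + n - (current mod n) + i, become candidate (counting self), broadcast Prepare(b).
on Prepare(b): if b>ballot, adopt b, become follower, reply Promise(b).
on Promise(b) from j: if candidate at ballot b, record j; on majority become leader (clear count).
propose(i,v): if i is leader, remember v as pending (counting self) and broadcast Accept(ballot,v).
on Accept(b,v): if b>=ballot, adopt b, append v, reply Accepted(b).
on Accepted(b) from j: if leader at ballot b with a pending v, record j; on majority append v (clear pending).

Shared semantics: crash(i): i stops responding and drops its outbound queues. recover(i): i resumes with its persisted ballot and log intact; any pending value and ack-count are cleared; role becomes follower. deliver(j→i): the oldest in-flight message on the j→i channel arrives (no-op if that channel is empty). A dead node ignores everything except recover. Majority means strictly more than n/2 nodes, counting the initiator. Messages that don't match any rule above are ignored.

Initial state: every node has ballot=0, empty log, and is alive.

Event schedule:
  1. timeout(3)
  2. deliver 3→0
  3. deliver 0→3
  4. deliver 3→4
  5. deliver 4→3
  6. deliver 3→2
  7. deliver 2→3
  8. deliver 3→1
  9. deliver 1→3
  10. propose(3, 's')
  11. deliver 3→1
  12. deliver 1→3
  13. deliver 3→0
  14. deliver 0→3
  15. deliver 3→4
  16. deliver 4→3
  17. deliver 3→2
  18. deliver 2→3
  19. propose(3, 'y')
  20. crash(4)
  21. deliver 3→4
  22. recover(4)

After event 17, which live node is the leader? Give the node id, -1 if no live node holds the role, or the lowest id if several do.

3

1. timeout(3):  <3:cand b8 ->
2. deliver 3→0:  <0:foll b8 ->
3. deliver 0→3:  nop
4. deliver 3→4:  <4:foll b8 ->
5. deliver 4→3:  <3:lead b8 ->
6. deliver 3→2:  <2:foll b8 ->
7. deliver 2→3:  nop
8. deliver 3→1:  <1:foll b8 ->
9. deliver 1→3:  nop
10. propose(3,'s'):  nop
11. deliver 3→1:  <1:foll b8 s>
12. deliver 1→3:  nop
13. deliver 3→0:  <0:foll b8 s>
14. deliver 0→3:  <3:lead b8 s>
15. deliver 3→4:  <4:foll b8 s>
16. deliver 4→3:  nop
17. deliver 3→2:  <2:foll b8 s>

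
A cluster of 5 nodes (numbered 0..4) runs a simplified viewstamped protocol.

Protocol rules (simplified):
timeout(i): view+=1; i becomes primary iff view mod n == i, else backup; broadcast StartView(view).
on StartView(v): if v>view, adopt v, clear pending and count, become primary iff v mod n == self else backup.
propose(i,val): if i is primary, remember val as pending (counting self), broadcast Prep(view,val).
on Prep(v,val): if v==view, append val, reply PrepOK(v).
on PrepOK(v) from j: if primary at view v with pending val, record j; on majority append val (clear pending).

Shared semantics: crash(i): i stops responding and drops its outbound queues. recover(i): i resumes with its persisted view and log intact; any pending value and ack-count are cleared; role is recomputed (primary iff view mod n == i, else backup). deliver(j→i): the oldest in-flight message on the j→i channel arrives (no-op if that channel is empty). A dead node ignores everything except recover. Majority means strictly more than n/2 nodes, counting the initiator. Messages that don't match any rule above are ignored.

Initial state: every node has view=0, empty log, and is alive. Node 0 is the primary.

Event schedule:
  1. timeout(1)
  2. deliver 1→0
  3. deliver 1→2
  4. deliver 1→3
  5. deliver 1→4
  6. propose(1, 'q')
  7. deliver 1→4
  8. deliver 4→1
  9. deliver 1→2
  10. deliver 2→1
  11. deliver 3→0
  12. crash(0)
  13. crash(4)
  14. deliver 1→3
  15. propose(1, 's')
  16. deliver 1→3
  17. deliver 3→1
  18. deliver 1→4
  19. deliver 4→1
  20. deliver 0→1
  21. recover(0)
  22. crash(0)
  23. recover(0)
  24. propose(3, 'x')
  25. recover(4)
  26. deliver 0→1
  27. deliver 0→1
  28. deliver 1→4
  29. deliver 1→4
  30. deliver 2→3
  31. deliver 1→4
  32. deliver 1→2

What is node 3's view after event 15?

step 1 timeout(1): 1={prim,v=1,log=-}
step 2 deliver 1→0: 0={back,v=1,log=-}
step 3 deliver 1→2: 2={back,v=1,log=-}
step 4 deliver 1→3: 3={back,v=1,log=-}
step 5 deliver 1→4: 4={back,v=1,log=-}
step 6 propose(1,'q'): —
step 7 deliver 1→4: 4={back,v=1,log=q}
step 8 deliver 4→1: —
step 9 deliver 1→2: 2={back,v=1,log=q}
step 10 deliver 2→1: 1={prim,v=1,log=q}
step 11 deliver 3→0: —
step 12 crash(0): 0={✗back,v=1,log=-}
step 13 crash(4): 4={✗back,v=1,log=q}
step 14 deliver 1→3: 3={back,v=1,log=q}
step 15 propose(1,'s'): —

1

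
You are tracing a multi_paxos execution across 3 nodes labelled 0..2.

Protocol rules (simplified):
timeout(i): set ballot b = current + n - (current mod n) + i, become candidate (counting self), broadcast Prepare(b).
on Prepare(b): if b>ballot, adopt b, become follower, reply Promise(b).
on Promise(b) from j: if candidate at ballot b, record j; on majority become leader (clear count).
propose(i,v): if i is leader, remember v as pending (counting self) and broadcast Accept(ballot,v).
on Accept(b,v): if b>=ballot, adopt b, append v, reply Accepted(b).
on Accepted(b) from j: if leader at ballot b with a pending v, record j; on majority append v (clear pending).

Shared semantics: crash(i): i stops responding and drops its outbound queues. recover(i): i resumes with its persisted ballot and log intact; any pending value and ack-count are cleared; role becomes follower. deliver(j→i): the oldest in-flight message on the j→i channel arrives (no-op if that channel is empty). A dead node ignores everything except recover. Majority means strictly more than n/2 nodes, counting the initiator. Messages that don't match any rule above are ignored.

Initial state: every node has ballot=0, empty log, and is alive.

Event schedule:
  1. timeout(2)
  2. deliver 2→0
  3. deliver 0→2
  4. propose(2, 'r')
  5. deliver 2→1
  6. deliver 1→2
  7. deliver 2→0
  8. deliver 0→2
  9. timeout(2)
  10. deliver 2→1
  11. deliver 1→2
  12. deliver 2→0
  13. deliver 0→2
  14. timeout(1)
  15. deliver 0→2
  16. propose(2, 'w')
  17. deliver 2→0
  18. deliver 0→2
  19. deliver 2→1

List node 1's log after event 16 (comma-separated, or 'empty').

step 1 timeout(2): 2={cand,b=5,log=-}
step 2 deliver 2→0: 0={foll,b=5,log=-}
step 3 deliver 0→2: 2={lead,b=5,log=-}
step 4 propose(2,'r'): —
step 5 deliver 2→1: 1={foll,b=5,log=-}
step 6 deliver 1→2: —
step 7 deliver 2→0: 0={foll,b=5,log=r}
step 8 deliver 0→2: 2={lead,b=5,log=r}
step 9 timeout(2): 2={cand,b=8,log=r}
step 10 deliver 2→1: 1={foll,b=5,log=r}
step 11 deliver 1→2: —
step 12 deliver 2→0: 0={foll,b=8,log=r}
step 13 deliver 0→2: 2={lead,b=8,log=r}
step 14 timeout(1): 1={cand,b=7,log=r}
step 15 deliver 0→2: —
step 16 propose(2,'w'): —

r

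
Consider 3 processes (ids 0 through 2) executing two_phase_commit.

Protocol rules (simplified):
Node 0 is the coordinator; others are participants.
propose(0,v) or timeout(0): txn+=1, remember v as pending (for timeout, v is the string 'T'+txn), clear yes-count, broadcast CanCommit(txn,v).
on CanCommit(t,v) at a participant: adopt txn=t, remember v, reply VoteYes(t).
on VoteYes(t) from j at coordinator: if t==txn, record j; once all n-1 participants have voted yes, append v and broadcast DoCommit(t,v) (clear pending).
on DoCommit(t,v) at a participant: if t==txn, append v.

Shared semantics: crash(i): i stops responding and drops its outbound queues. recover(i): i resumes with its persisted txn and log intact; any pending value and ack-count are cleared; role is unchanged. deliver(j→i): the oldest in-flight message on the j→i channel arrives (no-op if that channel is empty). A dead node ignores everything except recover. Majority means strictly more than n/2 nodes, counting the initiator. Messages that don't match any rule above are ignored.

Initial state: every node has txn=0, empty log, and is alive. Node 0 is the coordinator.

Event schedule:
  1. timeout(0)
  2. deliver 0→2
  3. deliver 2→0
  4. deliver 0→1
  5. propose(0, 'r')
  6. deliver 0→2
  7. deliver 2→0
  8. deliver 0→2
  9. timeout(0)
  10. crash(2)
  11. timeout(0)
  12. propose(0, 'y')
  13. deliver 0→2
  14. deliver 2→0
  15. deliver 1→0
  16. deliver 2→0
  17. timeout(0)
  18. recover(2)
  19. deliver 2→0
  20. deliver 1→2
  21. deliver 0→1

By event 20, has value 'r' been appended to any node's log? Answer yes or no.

after 1 — timeout(0): n0:coor/t1/[-]
after 2 — deliver 0→2: n2:part/t1/[-]
after 3 — deliver 2→0: ·
after 4 — deliver 0→1: n1:part/t1/[-]
after 5 — propose(0,'r'): n0:coor/t2/[-]
after 6 — deliver 0→2: n2:part/t2/[-]
after 7 — deliver 2→0: ·
after 8 — deliver 0→2: ·
after 9 — timeout(0): n0:coor/t3/[-]
after 10 — crash(2): n2:✗part/t2/[-]
after 11 — timeout(0): n0:coor/t4/[-]
after 12 — propose(0,'y'): n0:coor/t5/[-]
after 13 — deliver 0→2: ·
after 14 — deliver 2→0: ·
after 15 — deliver 1→0: ·
after 16 — deliver 2→0: ·
after 17 — timeout(0): n0:coor/t6/[-]
after 18 — recover(2): n2:part/t2/[-]
after 19 — deliver 2→0: ·
after 20 — deliver 1→2: ·

no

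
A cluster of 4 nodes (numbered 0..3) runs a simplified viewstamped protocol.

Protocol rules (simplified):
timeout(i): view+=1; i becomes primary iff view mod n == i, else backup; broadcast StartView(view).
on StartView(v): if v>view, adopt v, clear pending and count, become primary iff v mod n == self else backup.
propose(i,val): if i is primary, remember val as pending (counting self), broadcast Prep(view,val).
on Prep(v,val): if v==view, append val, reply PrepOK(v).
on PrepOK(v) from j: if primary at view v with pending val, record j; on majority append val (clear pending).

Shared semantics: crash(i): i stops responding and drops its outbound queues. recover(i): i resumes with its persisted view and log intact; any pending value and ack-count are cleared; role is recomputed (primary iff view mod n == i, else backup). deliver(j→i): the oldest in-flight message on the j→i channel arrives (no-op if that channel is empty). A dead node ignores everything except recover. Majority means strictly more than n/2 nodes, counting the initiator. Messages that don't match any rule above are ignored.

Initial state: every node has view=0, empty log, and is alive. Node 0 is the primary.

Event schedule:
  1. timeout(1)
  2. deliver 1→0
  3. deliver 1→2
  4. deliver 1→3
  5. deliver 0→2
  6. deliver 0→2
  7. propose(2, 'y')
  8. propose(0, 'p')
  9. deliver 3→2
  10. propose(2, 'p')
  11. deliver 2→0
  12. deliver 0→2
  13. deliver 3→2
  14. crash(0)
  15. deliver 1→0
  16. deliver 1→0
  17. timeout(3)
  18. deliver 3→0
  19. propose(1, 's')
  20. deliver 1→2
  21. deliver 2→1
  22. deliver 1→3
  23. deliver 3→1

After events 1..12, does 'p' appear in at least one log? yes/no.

no

1. timeout(1):  <1:prim v1 ->
2. deliver 1→0:  <0:back v1 ->
3. deliver 1→2:  <2:back v1 ->
4. deliver 1→3:  <3:back v1 ->
5. deliver 0→2:  nop
6. deliver 0→2:  nop
7. propose(2,'y'):  nop
8. propose(0,'p'):  nop
9. deliver 3→2:  nop
10. propose(2,'p'):  nop
11. deliver 2→0:  nop
12. deliver 0→2:  nop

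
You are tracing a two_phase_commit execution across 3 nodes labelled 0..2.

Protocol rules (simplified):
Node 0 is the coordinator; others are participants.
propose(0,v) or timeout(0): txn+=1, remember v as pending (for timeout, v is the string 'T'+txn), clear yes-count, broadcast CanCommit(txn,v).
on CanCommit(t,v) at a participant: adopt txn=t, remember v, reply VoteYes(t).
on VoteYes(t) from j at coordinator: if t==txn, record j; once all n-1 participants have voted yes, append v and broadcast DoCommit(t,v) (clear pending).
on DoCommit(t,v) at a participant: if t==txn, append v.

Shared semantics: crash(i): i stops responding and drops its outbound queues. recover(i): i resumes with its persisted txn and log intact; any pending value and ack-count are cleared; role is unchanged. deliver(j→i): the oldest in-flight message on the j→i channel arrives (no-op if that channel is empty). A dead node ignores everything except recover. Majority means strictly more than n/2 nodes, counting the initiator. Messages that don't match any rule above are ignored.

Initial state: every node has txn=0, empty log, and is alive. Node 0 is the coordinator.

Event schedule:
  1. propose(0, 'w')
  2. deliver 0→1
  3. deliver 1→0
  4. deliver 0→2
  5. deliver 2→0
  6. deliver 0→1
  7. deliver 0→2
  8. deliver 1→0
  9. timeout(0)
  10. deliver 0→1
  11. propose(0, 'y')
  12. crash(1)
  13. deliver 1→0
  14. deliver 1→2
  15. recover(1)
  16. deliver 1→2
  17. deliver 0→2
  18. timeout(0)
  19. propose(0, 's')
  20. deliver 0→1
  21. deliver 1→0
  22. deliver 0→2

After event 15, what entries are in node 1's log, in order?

step 1 propose(0,'w'): 0={coor,t=1,log=-}
step 2 deliver 0→1: 1={part,t=1,log=-}
step 3 deliver 1→0: —
step 4 deliver 0→2: 2={part,t=1,log=-}
step 5 deliver 2→0: 0={coor,t=1,log=w}
step 6 deliver 0→1: 1={part,t=1,log=w}
step 7 deliver 0→2: 2={part,t=1,log=w}
step 8 deliver 1→0: —
step 9 timeout(0): 0={coor,t=2,log=w}
step 10 deliver 0→1: 1={part,t=2,log=w}
step 11 propose(0,'y'): 0={coor,t=3,log=w}
step 12 crash(1): 1={✗part,t=2,log=w}
step 13 deliver 1→0: —
step 14 deliver 1→2: —
step 15 recover(1): 1={part,t=2,log=w}

w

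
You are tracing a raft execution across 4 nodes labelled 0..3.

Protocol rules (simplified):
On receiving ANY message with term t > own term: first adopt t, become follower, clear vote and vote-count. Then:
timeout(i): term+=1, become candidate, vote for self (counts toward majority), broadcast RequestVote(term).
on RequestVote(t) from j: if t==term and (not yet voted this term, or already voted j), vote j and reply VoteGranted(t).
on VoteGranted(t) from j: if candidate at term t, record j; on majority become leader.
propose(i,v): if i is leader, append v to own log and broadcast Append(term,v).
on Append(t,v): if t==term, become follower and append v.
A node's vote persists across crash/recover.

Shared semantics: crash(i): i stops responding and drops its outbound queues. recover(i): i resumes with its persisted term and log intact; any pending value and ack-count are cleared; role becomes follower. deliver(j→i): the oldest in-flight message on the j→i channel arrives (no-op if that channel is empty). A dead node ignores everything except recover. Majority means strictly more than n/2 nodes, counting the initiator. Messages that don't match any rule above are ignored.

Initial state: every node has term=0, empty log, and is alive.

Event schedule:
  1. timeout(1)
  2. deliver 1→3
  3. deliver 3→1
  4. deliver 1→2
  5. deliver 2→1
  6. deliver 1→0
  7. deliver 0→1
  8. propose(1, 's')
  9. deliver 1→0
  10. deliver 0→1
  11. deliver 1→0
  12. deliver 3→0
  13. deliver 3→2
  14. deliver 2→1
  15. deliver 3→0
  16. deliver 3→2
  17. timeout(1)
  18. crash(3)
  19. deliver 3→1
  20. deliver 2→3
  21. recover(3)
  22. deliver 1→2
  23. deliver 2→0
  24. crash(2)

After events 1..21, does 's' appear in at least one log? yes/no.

1. timeout(1):  <1:cand t1 ->
2. deliver 1→3:  <3:foll t1 ->
3. deliver 3→1:  nop
4. deliver 1→2:  <2:foll t1 ->
5. deliver 2→1:  <1:lead t1 ->
6. deliver 1→0:  <0:foll t1 ->
7. deliver 0→1:  nop
8. propose(1,'s'):  <1:lead t1 s>
9. deliver 1→0:  <0:foll t1 s>
10. deliver 0→1:  nop
11. deliver 1→0:  nop
12. deliver 3→0:  nop
13. deliver 3→2:  nop
14. deliver 2→1:  nop
15. deliver 3→0:  nop
16. deliver 3→2:  nop
17. timeout(1):  <1:cand t2 s>
18. crash(3):  <3:✗foll t1 ->
19. deliver 3→1:  nop
20. deliver 2→3:  nop
21. recover(3):  <3:foll t1 ->

yes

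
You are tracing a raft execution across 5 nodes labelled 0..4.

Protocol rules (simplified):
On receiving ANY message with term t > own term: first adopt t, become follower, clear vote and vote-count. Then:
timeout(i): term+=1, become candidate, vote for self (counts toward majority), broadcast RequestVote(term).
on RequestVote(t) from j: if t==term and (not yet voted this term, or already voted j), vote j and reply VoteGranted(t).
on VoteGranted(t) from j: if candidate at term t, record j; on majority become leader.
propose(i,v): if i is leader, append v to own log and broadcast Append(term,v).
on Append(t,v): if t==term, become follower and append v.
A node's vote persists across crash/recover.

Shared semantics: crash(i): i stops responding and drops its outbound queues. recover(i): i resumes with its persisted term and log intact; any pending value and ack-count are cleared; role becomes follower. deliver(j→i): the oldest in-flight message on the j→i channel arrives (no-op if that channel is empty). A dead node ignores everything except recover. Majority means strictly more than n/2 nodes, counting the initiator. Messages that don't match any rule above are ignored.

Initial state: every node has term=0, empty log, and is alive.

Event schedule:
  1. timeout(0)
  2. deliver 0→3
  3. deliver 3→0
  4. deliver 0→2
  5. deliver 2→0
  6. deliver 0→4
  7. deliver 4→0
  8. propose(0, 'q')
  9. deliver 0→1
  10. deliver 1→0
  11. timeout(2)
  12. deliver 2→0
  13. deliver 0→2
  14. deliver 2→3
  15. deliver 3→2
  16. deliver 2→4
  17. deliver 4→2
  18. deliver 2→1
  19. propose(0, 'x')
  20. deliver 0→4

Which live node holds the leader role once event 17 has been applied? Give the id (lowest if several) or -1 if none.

after 1 — timeout(0): n0:cand/t1/[-]
after 2 — deliver 0→3: n3:foll/t1/[-]
after 3 — deliver 3→0: ·
after 4 — deliver 0→2: n2:foll/t1/[-]
after 5 — deliver 2→0: n0:lead/t1/[-]
after 6 — deliver 0→4: n4:foll/t1/[-]
after 7 — deliver 4→0: ·
after 8 — propose(0,'q'): n0:lead/t1/[q]
after 9 — deliver 0→1: n1:foll/t1/[-]
after 10 — deliver 1→0: ·
after 11 — timeout(2): n2:cand/t2/[-]
after 12 — deliver 2→0: n0:foll/t2/[q]
after 13 — deliver 0→2: ·
after 14 — deliver 2→3: n3:foll/t2/[-]
after 15 — deliver 3→2: ·
after 16 — deliver 2→4: n4:foll/t2/[-]
after 17 — deliver 4→2: n2:lead/t2/[-]

2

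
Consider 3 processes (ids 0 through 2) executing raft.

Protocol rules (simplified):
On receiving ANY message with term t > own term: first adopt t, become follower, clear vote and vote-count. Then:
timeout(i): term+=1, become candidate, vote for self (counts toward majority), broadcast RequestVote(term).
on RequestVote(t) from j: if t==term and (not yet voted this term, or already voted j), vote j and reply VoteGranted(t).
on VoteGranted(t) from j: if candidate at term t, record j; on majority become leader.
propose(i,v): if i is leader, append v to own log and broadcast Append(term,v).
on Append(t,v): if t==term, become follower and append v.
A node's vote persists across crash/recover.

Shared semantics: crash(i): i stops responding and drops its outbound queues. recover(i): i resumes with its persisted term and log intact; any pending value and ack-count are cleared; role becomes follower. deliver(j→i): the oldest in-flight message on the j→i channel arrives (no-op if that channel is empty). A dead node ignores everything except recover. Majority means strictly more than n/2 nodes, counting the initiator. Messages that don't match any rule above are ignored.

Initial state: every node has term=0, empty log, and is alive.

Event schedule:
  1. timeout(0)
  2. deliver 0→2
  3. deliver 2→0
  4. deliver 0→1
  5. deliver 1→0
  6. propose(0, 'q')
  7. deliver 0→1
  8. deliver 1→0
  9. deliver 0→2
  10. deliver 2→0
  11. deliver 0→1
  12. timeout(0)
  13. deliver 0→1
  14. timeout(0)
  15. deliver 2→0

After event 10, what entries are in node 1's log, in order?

q

1. timeout(0):  <0:cand t1 ->
2. deliver 0→2:  <2:foll t1 ->
3. deliver 2→0:  <0:lead t1 ->
4. deliver 0→1:  <1:foll t1 ->
5. deliver 1→0:  nop
6. propose(0,'q'):  <0:lead t1 q>
7. deliver 0→1:  <1:foll t1 q>
8. deliver 1→0:  nop
9. deliver 0→2:  <2:foll t1 q>
10. deliver 2→0:  nop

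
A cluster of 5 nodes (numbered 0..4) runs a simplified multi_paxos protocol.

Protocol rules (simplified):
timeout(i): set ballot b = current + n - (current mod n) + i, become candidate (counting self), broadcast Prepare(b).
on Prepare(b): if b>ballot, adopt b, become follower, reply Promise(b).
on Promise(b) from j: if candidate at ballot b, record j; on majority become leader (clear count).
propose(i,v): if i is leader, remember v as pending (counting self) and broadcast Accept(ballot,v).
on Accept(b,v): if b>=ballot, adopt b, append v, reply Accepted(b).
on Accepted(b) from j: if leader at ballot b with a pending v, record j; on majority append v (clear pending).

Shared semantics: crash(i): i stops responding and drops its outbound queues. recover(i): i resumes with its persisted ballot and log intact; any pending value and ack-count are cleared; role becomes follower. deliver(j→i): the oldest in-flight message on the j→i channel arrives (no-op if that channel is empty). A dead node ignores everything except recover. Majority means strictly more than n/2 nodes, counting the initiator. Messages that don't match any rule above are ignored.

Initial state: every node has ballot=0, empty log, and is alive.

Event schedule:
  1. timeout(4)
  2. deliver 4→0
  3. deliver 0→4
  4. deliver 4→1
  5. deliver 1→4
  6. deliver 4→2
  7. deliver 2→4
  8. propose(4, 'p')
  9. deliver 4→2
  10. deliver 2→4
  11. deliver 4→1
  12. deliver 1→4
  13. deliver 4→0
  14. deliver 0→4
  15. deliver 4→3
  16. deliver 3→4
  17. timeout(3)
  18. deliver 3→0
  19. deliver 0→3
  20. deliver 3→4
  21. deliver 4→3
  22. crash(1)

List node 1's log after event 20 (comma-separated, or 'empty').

p

1. timeout(4):  <4:cand b9 ->
2. deliver 4→0:  <0:foll b9 ->
3. deliver 0→4:  nop
4. deliver 4→1:  <1:foll b9 ->
5. deliver 1→4:  <4:lead b9 ->
6. deliver 4→2:  <2:foll b9 ->
7. deliver 2→4:  nop
8. propose(4,'p'):  nop
9. deliver 4→2:  <2:foll b9 p>
10. deliver 2→4:  nop
11. deliver 4→1:  <1:foll b9 p>
12. deliver 1→4:  <4:lead b9 p>
13. deliver 4→0:  <0:foll b9 p>
14. deliver 0→4:  nop
15. deliver 4→3:  <3:foll b9 ->
16. deliver 3→4:  nop
17. timeout(3):  <3:cand b13 ->
18. deliver 3→0:  <0:foll b13 p>
19. deliver 0→3:  nop
20. deliver 3→4:  <4:foll b13 p>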